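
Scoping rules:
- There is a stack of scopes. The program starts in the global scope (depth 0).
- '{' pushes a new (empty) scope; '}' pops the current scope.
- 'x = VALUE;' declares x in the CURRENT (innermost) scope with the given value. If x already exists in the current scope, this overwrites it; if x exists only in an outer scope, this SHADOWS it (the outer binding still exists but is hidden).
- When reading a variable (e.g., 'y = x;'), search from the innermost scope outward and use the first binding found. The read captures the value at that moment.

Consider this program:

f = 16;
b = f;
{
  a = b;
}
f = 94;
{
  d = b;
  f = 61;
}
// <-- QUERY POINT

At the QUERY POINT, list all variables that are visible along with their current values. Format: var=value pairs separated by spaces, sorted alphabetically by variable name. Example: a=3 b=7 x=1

Step 1: declare f=16 at depth 0
Step 2: declare b=(read f)=16 at depth 0
Step 3: enter scope (depth=1)
Step 4: declare a=(read b)=16 at depth 1
Step 5: exit scope (depth=0)
Step 6: declare f=94 at depth 0
Step 7: enter scope (depth=1)
Step 8: declare d=(read b)=16 at depth 1
Step 9: declare f=61 at depth 1
Step 10: exit scope (depth=0)
Visible at query point: b=16 f=94

Answer: b=16 f=94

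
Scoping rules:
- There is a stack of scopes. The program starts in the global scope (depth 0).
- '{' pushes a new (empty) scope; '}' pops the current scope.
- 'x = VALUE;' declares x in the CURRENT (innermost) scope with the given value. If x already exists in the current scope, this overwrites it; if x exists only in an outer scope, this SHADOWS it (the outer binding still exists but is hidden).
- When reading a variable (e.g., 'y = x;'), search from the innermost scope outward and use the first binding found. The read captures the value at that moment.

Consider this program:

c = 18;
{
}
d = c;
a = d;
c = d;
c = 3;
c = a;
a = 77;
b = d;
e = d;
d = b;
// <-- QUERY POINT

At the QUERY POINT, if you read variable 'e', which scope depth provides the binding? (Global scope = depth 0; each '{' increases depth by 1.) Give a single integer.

Answer: 0

Derivation:
Step 1: declare c=18 at depth 0
Step 2: enter scope (depth=1)
Step 3: exit scope (depth=0)
Step 4: declare d=(read c)=18 at depth 0
Step 5: declare a=(read d)=18 at depth 0
Step 6: declare c=(read d)=18 at depth 0
Step 7: declare c=3 at depth 0
Step 8: declare c=(read a)=18 at depth 0
Step 9: declare a=77 at depth 0
Step 10: declare b=(read d)=18 at depth 0
Step 11: declare e=(read d)=18 at depth 0
Step 12: declare d=(read b)=18 at depth 0
Visible at query point: a=77 b=18 c=18 d=18 e=18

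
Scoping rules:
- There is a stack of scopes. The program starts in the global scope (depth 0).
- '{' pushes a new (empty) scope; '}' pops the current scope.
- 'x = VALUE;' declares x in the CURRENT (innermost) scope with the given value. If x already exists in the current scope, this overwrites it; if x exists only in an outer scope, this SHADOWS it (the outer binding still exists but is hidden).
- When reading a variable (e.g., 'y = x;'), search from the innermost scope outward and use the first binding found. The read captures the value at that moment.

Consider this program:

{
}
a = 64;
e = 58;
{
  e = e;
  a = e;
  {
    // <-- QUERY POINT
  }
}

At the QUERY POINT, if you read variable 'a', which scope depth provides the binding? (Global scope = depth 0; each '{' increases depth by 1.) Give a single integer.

Answer: 1

Derivation:
Step 1: enter scope (depth=1)
Step 2: exit scope (depth=0)
Step 3: declare a=64 at depth 0
Step 4: declare e=58 at depth 0
Step 5: enter scope (depth=1)
Step 6: declare e=(read e)=58 at depth 1
Step 7: declare a=(read e)=58 at depth 1
Step 8: enter scope (depth=2)
Visible at query point: a=58 e=58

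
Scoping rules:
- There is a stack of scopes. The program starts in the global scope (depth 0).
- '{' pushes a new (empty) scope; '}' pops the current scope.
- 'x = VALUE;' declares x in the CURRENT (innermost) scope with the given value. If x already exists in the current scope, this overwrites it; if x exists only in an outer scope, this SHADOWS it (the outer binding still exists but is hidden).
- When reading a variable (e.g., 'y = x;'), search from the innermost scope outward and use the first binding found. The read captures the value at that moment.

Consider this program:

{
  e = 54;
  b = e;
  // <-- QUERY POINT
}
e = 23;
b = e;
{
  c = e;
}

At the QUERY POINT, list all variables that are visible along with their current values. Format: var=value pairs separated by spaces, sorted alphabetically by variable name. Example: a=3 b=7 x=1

Step 1: enter scope (depth=1)
Step 2: declare e=54 at depth 1
Step 3: declare b=(read e)=54 at depth 1
Visible at query point: b=54 e=54

Answer: b=54 e=54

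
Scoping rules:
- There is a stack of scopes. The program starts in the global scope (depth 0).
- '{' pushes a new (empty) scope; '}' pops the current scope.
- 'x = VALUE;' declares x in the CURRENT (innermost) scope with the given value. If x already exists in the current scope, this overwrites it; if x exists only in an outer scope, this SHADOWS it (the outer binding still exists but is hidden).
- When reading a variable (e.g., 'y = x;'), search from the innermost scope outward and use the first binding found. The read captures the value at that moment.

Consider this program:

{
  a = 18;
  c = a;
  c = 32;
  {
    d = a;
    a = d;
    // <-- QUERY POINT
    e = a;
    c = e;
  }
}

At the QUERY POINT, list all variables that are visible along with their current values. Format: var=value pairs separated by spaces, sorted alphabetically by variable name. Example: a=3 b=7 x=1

Step 1: enter scope (depth=1)
Step 2: declare a=18 at depth 1
Step 3: declare c=(read a)=18 at depth 1
Step 4: declare c=32 at depth 1
Step 5: enter scope (depth=2)
Step 6: declare d=(read a)=18 at depth 2
Step 7: declare a=(read d)=18 at depth 2
Visible at query point: a=18 c=32 d=18

Answer: a=18 c=32 d=18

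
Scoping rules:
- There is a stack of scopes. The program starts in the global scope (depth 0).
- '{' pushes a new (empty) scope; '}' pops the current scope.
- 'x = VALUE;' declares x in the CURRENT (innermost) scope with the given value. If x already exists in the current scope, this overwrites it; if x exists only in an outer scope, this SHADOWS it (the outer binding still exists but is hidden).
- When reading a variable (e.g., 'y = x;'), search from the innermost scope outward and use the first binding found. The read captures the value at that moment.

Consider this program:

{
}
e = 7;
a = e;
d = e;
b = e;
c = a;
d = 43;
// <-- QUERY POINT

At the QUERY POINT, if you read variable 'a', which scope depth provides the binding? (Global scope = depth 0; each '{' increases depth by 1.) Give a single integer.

Answer: 0

Derivation:
Step 1: enter scope (depth=1)
Step 2: exit scope (depth=0)
Step 3: declare e=7 at depth 0
Step 4: declare a=(read e)=7 at depth 0
Step 5: declare d=(read e)=7 at depth 0
Step 6: declare b=(read e)=7 at depth 0
Step 7: declare c=(read a)=7 at depth 0
Step 8: declare d=43 at depth 0
Visible at query point: a=7 b=7 c=7 d=43 e=7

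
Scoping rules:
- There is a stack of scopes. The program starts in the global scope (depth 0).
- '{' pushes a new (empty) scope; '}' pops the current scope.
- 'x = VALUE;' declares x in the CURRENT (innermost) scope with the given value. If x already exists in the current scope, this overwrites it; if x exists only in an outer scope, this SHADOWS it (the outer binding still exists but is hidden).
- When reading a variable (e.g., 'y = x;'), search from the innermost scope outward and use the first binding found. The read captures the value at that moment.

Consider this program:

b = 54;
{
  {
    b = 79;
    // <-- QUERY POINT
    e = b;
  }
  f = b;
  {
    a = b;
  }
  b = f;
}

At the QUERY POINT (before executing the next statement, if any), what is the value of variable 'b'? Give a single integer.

Answer: 79

Derivation:
Step 1: declare b=54 at depth 0
Step 2: enter scope (depth=1)
Step 3: enter scope (depth=2)
Step 4: declare b=79 at depth 2
Visible at query point: b=79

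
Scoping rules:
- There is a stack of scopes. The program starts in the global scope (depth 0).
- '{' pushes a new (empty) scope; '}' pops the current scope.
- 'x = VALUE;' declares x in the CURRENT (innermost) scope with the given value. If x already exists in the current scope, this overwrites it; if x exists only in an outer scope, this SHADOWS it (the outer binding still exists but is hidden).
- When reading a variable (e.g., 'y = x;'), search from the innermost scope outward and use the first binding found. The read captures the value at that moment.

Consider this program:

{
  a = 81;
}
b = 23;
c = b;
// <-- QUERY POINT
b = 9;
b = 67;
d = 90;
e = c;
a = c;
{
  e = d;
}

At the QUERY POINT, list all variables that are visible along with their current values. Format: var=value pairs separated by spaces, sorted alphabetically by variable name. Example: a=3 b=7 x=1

Answer: b=23 c=23

Derivation:
Step 1: enter scope (depth=1)
Step 2: declare a=81 at depth 1
Step 3: exit scope (depth=0)
Step 4: declare b=23 at depth 0
Step 5: declare c=(read b)=23 at depth 0
Visible at query point: b=23 c=23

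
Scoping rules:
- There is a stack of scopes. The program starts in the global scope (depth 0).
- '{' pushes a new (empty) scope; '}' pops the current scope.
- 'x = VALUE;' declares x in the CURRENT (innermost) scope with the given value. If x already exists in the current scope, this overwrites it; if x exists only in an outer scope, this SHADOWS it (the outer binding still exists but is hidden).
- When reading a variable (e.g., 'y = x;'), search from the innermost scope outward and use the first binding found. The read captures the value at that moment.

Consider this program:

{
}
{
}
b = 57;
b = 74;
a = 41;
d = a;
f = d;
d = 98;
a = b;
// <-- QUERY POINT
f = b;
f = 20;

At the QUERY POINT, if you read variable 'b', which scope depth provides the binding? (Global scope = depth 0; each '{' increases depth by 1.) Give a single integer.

Answer: 0

Derivation:
Step 1: enter scope (depth=1)
Step 2: exit scope (depth=0)
Step 3: enter scope (depth=1)
Step 4: exit scope (depth=0)
Step 5: declare b=57 at depth 0
Step 6: declare b=74 at depth 0
Step 7: declare a=41 at depth 0
Step 8: declare d=(read a)=41 at depth 0
Step 9: declare f=(read d)=41 at depth 0
Step 10: declare d=98 at depth 0
Step 11: declare a=(read b)=74 at depth 0
Visible at query point: a=74 b=74 d=98 f=41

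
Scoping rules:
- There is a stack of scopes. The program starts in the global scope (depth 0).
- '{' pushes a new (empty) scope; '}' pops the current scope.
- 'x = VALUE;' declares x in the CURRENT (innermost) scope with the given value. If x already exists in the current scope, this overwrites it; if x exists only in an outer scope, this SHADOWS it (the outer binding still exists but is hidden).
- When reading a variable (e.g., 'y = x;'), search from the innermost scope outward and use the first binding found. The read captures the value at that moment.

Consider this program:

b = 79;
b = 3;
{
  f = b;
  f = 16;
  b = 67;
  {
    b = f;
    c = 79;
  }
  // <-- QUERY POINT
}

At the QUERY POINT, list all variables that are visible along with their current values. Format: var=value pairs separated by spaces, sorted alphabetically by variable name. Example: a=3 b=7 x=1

Answer: b=67 f=16

Derivation:
Step 1: declare b=79 at depth 0
Step 2: declare b=3 at depth 0
Step 3: enter scope (depth=1)
Step 4: declare f=(read b)=3 at depth 1
Step 5: declare f=16 at depth 1
Step 6: declare b=67 at depth 1
Step 7: enter scope (depth=2)
Step 8: declare b=(read f)=16 at depth 2
Step 9: declare c=79 at depth 2
Step 10: exit scope (depth=1)
Visible at query point: b=67 f=16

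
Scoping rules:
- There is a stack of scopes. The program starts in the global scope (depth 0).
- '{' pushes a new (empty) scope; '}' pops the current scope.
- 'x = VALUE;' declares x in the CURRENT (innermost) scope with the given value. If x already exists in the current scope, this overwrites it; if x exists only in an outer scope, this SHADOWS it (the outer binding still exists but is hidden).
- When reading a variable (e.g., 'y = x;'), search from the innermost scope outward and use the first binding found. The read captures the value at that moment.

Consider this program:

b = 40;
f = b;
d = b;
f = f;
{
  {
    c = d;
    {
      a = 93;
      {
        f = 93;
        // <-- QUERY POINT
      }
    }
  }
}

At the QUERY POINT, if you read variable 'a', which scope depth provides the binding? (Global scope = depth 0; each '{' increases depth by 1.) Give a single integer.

Answer: 3

Derivation:
Step 1: declare b=40 at depth 0
Step 2: declare f=(read b)=40 at depth 0
Step 3: declare d=(read b)=40 at depth 0
Step 4: declare f=(read f)=40 at depth 0
Step 5: enter scope (depth=1)
Step 6: enter scope (depth=2)
Step 7: declare c=(read d)=40 at depth 2
Step 8: enter scope (depth=3)
Step 9: declare a=93 at depth 3
Step 10: enter scope (depth=4)
Step 11: declare f=93 at depth 4
Visible at query point: a=93 b=40 c=40 d=40 f=93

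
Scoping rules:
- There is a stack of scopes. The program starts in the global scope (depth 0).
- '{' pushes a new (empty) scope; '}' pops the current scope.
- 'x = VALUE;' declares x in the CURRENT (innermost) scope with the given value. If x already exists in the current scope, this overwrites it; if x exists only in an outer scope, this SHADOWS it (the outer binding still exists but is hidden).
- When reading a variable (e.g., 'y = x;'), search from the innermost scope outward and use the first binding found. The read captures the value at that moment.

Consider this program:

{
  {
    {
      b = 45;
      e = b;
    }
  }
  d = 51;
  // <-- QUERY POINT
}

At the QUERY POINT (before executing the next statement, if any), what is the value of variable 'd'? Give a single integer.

Step 1: enter scope (depth=1)
Step 2: enter scope (depth=2)
Step 3: enter scope (depth=3)
Step 4: declare b=45 at depth 3
Step 5: declare e=(read b)=45 at depth 3
Step 6: exit scope (depth=2)
Step 7: exit scope (depth=1)
Step 8: declare d=51 at depth 1
Visible at query point: d=51

Answer: 51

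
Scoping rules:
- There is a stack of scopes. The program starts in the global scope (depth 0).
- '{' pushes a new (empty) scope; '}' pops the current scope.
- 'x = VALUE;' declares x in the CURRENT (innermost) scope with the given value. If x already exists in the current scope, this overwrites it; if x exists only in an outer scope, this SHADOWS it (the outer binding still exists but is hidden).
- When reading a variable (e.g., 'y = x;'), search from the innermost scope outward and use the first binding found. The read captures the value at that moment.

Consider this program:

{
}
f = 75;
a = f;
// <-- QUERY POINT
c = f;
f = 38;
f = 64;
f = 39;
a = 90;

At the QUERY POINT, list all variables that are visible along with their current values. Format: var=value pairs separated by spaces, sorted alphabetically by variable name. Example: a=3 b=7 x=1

Step 1: enter scope (depth=1)
Step 2: exit scope (depth=0)
Step 3: declare f=75 at depth 0
Step 4: declare a=(read f)=75 at depth 0
Visible at query point: a=75 f=75

Answer: a=75 f=75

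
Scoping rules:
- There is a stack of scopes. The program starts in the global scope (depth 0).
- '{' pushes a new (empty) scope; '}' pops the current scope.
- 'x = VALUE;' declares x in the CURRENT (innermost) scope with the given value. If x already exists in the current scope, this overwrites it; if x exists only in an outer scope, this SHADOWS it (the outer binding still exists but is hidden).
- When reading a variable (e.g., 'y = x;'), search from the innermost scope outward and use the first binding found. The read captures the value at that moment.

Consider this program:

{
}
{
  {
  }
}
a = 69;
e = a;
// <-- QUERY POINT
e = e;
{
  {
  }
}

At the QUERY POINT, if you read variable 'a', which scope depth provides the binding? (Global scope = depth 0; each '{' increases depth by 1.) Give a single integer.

Answer: 0

Derivation:
Step 1: enter scope (depth=1)
Step 2: exit scope (depth=0)
Step 3: enter scope (depth=1)
Step 4: enter scope (depth=2)
Step 5: exit scope (depth=1)
Step 6: exit scope (depth=0)
Step 7: declare a=69 at depth 0
Step 8: declare e=(read a)=69 at depth 0
Visible at query point: a=69 e=69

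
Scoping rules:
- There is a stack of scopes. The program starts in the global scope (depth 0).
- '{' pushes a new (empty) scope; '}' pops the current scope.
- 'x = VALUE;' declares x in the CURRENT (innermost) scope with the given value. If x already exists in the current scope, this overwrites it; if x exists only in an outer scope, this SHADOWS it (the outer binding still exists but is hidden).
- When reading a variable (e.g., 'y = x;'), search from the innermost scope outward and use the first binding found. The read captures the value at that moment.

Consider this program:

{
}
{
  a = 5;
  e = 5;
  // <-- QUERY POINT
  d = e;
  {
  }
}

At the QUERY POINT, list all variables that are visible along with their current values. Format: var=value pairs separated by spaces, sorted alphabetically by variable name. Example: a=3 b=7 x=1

Step 1: enter scope (depth=1)
Step 2: exit scope (depth=0)
Step 3: enter scope (depth=1)
Step 4: declare a=5 at depth 1
Step 5: declare e=5 at depth 1
Visible at query point: a=5 e=5

Answer: a=5 e=5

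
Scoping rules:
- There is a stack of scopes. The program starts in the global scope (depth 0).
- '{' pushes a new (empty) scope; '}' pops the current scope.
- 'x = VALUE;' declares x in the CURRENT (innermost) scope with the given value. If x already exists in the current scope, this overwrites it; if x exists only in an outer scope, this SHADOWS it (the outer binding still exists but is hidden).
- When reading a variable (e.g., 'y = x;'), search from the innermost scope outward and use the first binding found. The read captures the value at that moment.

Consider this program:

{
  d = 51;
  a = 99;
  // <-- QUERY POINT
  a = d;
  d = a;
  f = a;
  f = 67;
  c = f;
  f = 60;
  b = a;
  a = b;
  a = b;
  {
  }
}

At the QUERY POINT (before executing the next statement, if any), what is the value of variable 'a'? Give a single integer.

Answer: 99

Derivation:
Step 1: enter scope (depth=1)
Step 2: declare d=51 at depth 1
Step 3: declare a=99 at depth 1
Visible at query point: a=99 d=51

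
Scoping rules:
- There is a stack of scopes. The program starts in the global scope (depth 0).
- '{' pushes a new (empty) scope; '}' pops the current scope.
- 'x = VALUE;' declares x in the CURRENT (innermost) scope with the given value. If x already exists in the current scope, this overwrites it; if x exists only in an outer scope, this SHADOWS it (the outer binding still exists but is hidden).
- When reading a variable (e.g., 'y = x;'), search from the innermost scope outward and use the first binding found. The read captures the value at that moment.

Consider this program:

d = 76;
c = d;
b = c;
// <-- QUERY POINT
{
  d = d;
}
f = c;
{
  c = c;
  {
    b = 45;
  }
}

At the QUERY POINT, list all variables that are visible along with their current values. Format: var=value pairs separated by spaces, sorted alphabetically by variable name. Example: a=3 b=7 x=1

Step 1: declare d=76 at depth 0
Step 2: declare c=(read d)=76 at depth 0
Step 3: declare b=(read c)=76 at depth 0
Visible at query point: b=76 c=76 d=76

Answer: b=76 c=76 d=76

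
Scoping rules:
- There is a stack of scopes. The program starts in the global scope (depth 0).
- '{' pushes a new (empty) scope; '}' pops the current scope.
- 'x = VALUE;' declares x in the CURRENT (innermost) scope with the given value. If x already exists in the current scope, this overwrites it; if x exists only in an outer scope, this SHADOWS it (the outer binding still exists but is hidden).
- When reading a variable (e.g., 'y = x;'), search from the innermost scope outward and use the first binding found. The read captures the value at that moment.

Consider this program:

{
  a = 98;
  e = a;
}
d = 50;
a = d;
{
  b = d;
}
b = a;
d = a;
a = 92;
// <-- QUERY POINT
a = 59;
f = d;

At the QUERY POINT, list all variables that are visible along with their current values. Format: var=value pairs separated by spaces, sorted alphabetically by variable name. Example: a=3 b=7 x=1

Answer: a=92 b=50 d=50

Derivation:
Step 1: enter scope (depth=1)
Step 2: declare a=98 at depth 1
Step 3: declare e=(read a)=98 at depth 1
Step 4: exit scope (depth=0)
Step 5: declare d=50 at depth 0
Step 6: declare a=(read d)=50 at depth 0
Step 7: enter scope (depth=1)
Step 8: declare b=(read d)=50 at depth 1
Step 9: exit scope (depth=0)
Step 10: declare b=(read a)=50 at depth 0
Step 11: declare d=(read a)=50 at depth 0
Step 12: declare a=92 at depth 0
Visible at query point: a=92 b=50 d=50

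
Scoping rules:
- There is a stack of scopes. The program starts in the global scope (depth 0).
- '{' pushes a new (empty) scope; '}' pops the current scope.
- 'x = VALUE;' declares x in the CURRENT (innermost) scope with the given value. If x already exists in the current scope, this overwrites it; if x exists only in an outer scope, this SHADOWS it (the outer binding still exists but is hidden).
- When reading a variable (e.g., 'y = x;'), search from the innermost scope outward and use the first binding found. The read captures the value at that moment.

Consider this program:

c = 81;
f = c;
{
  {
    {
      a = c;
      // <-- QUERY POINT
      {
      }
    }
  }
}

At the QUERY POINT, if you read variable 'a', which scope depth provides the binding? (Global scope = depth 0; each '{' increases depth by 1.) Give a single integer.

Step 1: declare c=81 at depth 0
Step 2: declare f=(read c)=81 at depth 0
Step 3: enter scope (depth=1)
Step 4: enter scope (depth=2)
Step 5: enter scope (depth=3)
Step 6: declare a=(read c)=81 at depth 3
Visible at query point: a=81 c=81 f=81

Answer: 3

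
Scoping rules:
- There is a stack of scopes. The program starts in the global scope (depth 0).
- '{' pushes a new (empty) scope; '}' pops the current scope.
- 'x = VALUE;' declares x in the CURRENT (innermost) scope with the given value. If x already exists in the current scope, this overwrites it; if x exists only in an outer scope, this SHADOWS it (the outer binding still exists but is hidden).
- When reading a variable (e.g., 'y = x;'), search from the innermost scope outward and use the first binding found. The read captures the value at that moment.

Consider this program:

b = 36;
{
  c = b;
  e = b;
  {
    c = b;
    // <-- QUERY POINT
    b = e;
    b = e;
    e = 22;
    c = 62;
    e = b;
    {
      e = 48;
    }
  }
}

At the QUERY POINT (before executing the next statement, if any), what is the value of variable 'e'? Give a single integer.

Step 1: declare b=36 at depth 0
Step 2: enter scope (depth=1)
Step 3: declare c=(read b)=36 at depth 1
Step 4: declare e=(read b)=36 at depth 1
Step 5: enter scope (depth=2)
Step 6: declare c=(read b)=36 at depth 2
Visible at query point: b=36 c=36 e=36

Answer: 36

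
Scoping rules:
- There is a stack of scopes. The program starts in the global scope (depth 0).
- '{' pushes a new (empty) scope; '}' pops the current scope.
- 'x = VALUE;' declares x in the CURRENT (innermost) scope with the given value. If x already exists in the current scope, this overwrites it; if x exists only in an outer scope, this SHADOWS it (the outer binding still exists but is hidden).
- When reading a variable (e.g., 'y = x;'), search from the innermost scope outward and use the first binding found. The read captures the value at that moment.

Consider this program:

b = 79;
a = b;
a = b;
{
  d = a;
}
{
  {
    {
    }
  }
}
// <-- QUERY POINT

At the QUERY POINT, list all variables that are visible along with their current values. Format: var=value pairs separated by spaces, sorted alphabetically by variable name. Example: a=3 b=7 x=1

Step 1: declare b=79 at depth 0
Step 2: declare a=(read b)=79 at depth 0
Step 3: declare a=(read b)=79 at depth 0
Step 4: enter scope (depth=1)
Step 5: declare d=(read a)=79 at depth 1
Step 6: exit scope (depth=0)
Step 7: enter scope (depth=1)
Step 8: enter scope (depth=2)
Step 9: enter scope (depth=3)
Step 10: exit scope (depth=2)
Step 11: exit scope (depth=1)
Step 12: exit scope (depth=0)
Visible at query point: a=79 b=79

Answer: a=79 b=79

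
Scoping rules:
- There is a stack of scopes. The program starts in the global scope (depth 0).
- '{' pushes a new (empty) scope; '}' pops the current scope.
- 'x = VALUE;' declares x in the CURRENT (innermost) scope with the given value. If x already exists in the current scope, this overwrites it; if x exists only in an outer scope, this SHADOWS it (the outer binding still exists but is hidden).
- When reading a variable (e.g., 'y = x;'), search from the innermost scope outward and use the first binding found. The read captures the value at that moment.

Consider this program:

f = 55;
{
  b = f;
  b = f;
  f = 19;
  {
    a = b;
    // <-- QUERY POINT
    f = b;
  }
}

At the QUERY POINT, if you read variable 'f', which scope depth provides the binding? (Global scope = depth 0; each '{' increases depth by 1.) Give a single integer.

Step 1: declare f=55 at depth 0
Step 2: enter scope (depth=1)
Step 3: declare b=(read f)=55 at depth 1
Step 4: declare b=(read f)=55 at depth 1
Step 5: declare f=19 at depth 1
Step 6: enter scope (depth=2)
Step 7: declare a=(read b)=55 at depth 2
Visible at query point: a=55 b=55 f=19

Answer: 1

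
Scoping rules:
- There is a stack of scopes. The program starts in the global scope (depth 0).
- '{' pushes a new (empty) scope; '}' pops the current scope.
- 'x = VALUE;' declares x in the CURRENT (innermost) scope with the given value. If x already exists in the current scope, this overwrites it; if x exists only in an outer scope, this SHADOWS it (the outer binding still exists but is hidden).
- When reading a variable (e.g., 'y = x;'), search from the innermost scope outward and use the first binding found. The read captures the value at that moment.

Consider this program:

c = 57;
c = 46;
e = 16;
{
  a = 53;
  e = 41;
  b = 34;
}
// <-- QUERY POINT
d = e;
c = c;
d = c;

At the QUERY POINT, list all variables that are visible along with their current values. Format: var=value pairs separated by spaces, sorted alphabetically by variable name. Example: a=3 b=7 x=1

Answer: c=46 e=16

Derivation:
Step 1: declare c=57 at depth 0
Step 2: declare c=46 at depth 0
Step 3: declare e=16 at depth 0
Step 4: enter scope (depth=1)
Step 5: declare a=53 at depth 1
Step 6: declare e=41 at depth 1
Step 7: declare b=34 at depth 1
Step 8: exit scope (depth=0)
Visible at query point: c=46 e=16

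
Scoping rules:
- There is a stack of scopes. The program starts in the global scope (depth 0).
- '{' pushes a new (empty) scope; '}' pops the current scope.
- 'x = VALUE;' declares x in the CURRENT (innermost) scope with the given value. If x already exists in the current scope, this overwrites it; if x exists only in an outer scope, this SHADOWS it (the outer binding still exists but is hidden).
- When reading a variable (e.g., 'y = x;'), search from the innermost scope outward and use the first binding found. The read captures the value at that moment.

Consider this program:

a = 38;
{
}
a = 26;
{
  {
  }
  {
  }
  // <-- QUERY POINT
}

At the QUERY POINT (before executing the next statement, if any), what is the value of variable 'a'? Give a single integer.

Step 1: declare a=38 at depth 0
Step 2: enter scope (depth=1)
Step 3: exit scope (depth=0)
Step 4: declare a=26 at depth 0
Step 5: enter scope (depth=1)
Step 6: enter scope (depth=2)
Step 7: exit scope (depth=1)
Step 8: enter scope (depth=2)
Step 9: exit scope (depth=1)
Visible at query point: a=26

Answer: 26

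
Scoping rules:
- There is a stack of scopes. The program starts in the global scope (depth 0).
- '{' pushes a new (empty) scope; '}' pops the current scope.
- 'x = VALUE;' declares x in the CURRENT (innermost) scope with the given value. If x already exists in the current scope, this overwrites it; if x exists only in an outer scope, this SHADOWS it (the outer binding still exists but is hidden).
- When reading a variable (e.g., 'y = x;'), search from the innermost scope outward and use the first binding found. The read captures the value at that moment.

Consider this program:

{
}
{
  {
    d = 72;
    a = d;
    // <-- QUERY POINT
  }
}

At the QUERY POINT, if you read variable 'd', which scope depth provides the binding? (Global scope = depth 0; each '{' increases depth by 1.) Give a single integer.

Answer: 2

Derivation:
Step 1: enter scope (depth=1)
Step 2: exit scope (depth=0)
Step 3: enter scope (depth=1)
Step 4: enter scope (depth=2)
Step 5: declare d=72 at depth 2
Step 6: declare a=(read d)=72 at depth 2
Visible at query point: a=72 d=72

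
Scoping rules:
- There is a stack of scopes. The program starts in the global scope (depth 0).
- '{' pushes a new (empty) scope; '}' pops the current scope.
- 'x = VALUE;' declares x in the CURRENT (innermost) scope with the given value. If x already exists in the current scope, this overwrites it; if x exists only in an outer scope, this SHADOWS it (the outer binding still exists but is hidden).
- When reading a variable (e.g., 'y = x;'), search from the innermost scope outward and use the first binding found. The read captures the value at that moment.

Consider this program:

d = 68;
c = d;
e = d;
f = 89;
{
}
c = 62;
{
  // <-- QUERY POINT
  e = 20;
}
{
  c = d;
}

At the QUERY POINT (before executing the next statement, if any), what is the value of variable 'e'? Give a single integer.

Step 1: declare d=68 at depth 0
Step 2: declare c=(read d)=68 at depth 0
Step 3: declare e=(read d)=68 at depth 0
Step 4: declare f=89 at depth 0
Step 5: enter scope (depth=1)
Step 6: exit scope (depth=0)
Step 7: declare c=62 at depth 0
Step 8: enter scope (depth=1)
Visible at query point: c=62 d=68 e=68 f=89

Answer: 68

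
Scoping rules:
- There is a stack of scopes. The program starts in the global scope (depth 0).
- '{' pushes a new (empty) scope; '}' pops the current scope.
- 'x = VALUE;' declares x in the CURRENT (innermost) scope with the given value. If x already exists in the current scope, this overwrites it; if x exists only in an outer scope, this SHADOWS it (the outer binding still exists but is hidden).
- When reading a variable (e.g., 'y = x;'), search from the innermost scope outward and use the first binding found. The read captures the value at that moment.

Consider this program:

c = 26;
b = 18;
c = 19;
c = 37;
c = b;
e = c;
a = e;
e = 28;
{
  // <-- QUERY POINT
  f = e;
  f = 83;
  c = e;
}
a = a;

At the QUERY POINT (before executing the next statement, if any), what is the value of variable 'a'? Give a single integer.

Step 1: declare c=26 at depth 0
Step 2: declare b=18 at depth 0
Step 3: declare c=19 at depth 0
Step 4: declare c=37 at depth 0
Step 5: declare c=(read b)=18 at depth 0
Step 6: declare e=(read c)=18 at depth 0
Step 7: declare a=(read e)=18 at depth 0
Step 8: declare e=28 at depth 0
Step 9: enter scope (depth=1)
Visible at query point: a=18 b=18 c=18 e=28

Answer: 18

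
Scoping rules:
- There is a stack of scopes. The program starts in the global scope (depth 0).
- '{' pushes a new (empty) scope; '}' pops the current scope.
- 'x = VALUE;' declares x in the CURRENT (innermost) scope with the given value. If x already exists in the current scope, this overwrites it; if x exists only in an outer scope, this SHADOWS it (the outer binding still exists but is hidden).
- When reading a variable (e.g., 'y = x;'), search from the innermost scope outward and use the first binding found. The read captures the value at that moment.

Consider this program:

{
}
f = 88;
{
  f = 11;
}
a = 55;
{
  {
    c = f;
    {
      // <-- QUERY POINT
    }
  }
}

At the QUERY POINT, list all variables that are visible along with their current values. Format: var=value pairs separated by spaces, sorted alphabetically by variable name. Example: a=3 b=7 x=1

Step 1: enter scope (depth=1)
Step 2: exit scope (depth=0)
Step 3: declare f=88 at depth 0
Step 4: enter scope (depth=1)
Step 5: declare f=11 at depth 1
Step 6: exit scope (depth=0)
Step 7: declare a=55 at depth 0
Step 8: enter scope (depth=1)
Step 9: enter scope (depth=2)
Step 10: declare c=(read f)=88 at depth 2
Step 11: enter scope (depth=3)
Visible at query point: a=55 c=88 f=88

Answer: a=55 c=88 f=88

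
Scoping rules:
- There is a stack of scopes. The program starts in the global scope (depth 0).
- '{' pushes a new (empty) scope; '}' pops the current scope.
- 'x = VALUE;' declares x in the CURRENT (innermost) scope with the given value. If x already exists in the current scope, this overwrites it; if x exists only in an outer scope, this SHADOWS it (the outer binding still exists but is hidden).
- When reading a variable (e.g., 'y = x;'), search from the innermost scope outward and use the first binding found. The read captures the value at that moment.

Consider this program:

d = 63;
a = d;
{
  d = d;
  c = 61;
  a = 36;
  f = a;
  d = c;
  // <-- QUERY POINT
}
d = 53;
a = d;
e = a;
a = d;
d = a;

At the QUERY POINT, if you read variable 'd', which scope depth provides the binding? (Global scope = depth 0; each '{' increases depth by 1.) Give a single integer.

Answer: 1

Derivation:
Step 1: declare d=63 at depth 0
Step 2: declare a=(read d)=63 at depth 0
Step 3: enter scope (depth=1)
Step 4: declare d=(read d)=63 at depth 1
Step 5: declare c=61 at depth 1
Step 6: declare a=36 at depth 1
Step 7: declare f=(read a)=36 at depth 1
Step 8: declare d=(read c)=61 at depth 1
Visible at query point: a=36 c=61 d=61 f=36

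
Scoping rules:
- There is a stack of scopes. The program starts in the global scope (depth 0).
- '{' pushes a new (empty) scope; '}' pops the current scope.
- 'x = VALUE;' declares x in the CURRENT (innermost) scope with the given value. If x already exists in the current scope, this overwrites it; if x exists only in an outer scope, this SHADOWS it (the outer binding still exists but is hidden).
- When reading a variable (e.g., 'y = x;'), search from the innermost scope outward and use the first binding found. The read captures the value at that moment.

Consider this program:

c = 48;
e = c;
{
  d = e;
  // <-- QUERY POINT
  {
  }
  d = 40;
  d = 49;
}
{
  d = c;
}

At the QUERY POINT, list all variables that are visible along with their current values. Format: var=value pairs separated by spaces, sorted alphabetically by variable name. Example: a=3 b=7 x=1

Answer: c=48 d=48 e=48

Derivation:
Step 1: declare c=48 at depth 0
Step 2: declare e=(read c)=48 at depth 0
Step 3: enter scope (depth=1)
Step 4: declare d=(read e)=48 at depth 1
Visible at query point: c=48 d=48 e=48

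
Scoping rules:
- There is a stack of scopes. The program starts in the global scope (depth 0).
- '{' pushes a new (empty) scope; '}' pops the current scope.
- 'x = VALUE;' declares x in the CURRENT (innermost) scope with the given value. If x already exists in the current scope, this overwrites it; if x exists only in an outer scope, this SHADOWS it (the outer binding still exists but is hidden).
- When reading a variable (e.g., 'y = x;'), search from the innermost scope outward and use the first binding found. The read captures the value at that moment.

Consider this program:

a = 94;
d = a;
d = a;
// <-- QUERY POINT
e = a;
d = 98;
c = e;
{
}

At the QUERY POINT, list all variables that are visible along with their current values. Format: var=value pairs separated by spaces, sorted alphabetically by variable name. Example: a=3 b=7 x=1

Step 1: declare a=94 at depth 0
Step 2: declare d=(read a)=94 at depth 0
Step 3: declare d=(read a)=94 at depth 0
Visible at query point: a=94 d=94

Answer: a=94 d=94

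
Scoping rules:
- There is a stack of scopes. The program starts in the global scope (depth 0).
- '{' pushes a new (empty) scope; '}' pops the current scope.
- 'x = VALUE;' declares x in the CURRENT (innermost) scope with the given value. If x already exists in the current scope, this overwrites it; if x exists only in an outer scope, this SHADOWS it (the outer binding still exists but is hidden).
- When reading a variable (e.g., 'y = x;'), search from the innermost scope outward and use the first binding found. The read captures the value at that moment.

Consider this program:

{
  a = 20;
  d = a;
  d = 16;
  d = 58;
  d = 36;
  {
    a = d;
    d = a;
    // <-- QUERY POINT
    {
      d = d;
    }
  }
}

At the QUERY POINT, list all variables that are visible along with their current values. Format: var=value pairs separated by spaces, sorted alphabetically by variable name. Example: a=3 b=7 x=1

Step 1: enter scope (depth=1)
Step 2: declare a=20 at depth 1
Step 3: declare d=(read a)=20 at depth 1
Step 4: declare d=16 at depth 1
Step 5: declare d=58 at depth 1
Step 6: declare d=36 at depth 1
Step 7: enter scope (depth=2)
Step 8: declare a=(read d)=36 at depth 2
Step 9: declare d=(read a)=36 at depth 2
Visible at query point: a=36 d=36

Answer: a=36 d=36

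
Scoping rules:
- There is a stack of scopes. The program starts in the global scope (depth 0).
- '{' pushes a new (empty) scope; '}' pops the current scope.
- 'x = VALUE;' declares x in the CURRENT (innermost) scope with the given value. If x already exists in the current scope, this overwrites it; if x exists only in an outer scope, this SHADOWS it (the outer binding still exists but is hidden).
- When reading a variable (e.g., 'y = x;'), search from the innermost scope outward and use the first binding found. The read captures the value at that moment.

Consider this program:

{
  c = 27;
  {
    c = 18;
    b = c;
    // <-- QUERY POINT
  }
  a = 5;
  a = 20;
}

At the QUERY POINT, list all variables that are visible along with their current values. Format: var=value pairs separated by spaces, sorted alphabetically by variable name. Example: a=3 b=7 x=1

Answer: b=18 c=18

Derivation:
Step 1: enter scope (depth=1)
Step 2: declare c=27 at depth 1
Step 3: enter scope (depth=2)
Step 4: declare c=18 at depth 2
Step 5: declare b=(read c)=18 at depth 2
Visible at query point: b=18 c=18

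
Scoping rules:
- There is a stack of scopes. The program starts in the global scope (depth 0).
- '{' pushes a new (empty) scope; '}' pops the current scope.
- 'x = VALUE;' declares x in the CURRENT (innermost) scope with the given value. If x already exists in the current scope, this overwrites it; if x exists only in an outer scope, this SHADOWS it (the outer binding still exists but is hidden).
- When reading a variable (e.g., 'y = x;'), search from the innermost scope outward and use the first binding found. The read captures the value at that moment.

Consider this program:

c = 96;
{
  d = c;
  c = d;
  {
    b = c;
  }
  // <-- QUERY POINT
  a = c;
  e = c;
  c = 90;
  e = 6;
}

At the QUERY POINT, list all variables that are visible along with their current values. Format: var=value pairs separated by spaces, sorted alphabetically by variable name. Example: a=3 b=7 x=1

Step 1: declare c=96 at depth 0
Step 2: enter scope (depth=1)
Step 3: declare d=(read c)=96 at depth 1
Step 4: declare c=(read d)=96 at depth 1
Step 5: enter scope (depth=2)
Step 6: declare b=(read c)=96 at depth 2
Step 7: exit scope (depth=1)
Visible at query point: c=96 d=96

Answer: c=96 d=96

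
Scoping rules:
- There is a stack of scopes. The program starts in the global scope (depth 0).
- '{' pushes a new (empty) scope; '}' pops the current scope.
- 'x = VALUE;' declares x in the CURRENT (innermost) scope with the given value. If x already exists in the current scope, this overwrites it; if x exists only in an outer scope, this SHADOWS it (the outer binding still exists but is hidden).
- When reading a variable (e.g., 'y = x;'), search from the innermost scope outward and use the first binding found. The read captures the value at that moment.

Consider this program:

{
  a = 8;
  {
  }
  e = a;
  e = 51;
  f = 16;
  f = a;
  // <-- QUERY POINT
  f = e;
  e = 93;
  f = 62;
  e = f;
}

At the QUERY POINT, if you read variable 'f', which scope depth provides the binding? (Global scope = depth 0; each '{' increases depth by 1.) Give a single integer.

Answer: 1

Derivation:
Step 1: enter scope (depth=1)
Step 2: declare a=8 at depth 1
Step 3: enter scope (depth=2)
Step 4: exit scope (depth=1)
Step 5: declare e=(read a)=8 at depth 1
Step 6: declare e=51 at depth 1
Step 7: declare f=16 at depth 1
Step 8: declare f=(read a)=8 at depth 1
Visible at query point: a=8 e=51 f=8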